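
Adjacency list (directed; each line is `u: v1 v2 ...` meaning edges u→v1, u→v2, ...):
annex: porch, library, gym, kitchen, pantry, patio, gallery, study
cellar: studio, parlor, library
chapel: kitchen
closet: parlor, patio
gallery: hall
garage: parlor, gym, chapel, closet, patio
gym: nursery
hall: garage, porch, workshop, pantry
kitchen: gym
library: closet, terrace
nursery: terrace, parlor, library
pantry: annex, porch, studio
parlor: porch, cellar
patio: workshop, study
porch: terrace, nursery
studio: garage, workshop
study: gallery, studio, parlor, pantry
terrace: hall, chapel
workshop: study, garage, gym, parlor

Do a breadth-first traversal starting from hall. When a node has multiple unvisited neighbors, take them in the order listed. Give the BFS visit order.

hall → garage → porch → workshop → pantry → parlor → gym → chapel → closet → patio → terrace → nursery → study → annex → studio → cellar → kitchen → library → gallery

Visit hall; enqueue garage, porch, workshop, pantry → queue [garage, porch, workshop, pantry]
Visit garage; enqueue parlor, gym, chapel, closet, patio → queue [porch, workshop, pantry, parlor, gym, chapel, closet, patio]
Visit porch; enqueue terrace, nursery → queue [workshop, pantry, parlor, gym, chapel, closet, patio, terrace, nursery]
Visit workshop; enqueue study → queue [pantry, parlor, gym, chapel, closet, patio, terrace, nursery, study]
Visit pantry; enqueue annex, studio → queue [parlor, gym, chapel, closet, patio, terrace, nursery, study, annex, studio]
Visit parlor; enqueue cellar → queue [gym, chapel, closet, patio, terrace, nursery, study, annex, studio, cellar]
Visit gym → queue [chapel, closet, patio, terrace, nursery, study, annex, studio, cellar]
Visit chapel; enqueue kitchen → queue [closet, patio, terrace, nursery, study, annex, studio, cellar, kitchen]
Visit closet → queue [patio, terrace, nursery, study, annex, studio, cellar, kitchen]
Visit patio → queue [terrace, nursery, study, annex, studio, cellar, kitchen]
Visit terrace → queue [nursery, study, annex, studio, cellar, kitchen]
Visit nursery; enqueue library → queue [study, annex, studio, cellar, kitchen, library]
Visit study; enqueue gallery → queue [annex, studio, cellar, kitchen, library, gallery]
Visit annex → queue [studio, cellar, kitchen, library, gallery]
Visit studio → queue [cellar, kitchen, library, gallery]
Visit cellar → queue [kitchen, library, gallery]
Visit kitchen → queue [library, gallery]
Visit library → queue [gallery]
Visit gallery → queue []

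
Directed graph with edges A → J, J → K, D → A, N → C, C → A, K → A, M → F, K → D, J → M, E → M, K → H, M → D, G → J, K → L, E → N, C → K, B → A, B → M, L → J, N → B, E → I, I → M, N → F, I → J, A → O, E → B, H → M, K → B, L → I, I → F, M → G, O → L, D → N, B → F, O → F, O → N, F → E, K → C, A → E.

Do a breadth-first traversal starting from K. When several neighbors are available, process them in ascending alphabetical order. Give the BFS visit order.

K, A, B, C, D, H, L, E, J, O, F, M, N, I, G

Visit K; enqueue A, B, C, D, H, L → queue [A, B, C, D, H, L]
Visit A; enqueue E, J, O → queue [B, C, D, H, L, E, J, O]
Visit B; enqueue F, M → queue [C, D, H, L, E, J, O, F, M]
Visit C → queue [D, H, L, E, J, O, F, M]
Visit D; enqueue N → queue [H, L, E, J, O, F, M, N]
Visit H → queue [L, E, J, O, F, M, N]
Visit L; enqueue I → queue [E, J, O, F, M, N, I]
Visit E → queue [J, O, F, M, N, I]
Visit J → queue [O, F, M, N, I]
Visit O → queue [F, M, N, I]
Visit F → queue [M, N, I]
Visit M; enqueue G → queue [N, I, G]
Visit N → queue [I, G]
Visit I → queue [G]
Visit G → queue []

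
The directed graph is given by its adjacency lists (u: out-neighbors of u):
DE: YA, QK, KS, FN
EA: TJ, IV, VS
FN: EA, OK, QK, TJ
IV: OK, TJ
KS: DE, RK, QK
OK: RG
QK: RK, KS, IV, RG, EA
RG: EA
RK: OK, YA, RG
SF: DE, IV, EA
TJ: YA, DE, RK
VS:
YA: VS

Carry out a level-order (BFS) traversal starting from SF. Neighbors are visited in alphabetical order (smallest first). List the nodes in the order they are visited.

Visit SF; enqueue DE, EA, IV → queue [DE, EA, IV]
Visit DE; enqueue FN, KS, QK, YA → queue [EA, IV, FN, KS, QK, YA]
Visit EA; enqueue TJ, VS → queue [IV, FN, KS, QK, YA, TJ, VS]
Visit IV; enqueue OK → queue [FN, KS, QK, YA, TJ, VS, OK]
Visit FN → queue [KS, QK, YA, TJ, VS, OK]
Visit KS; enqueue RK → queue [QK, YA, TJ, VS, OK, RK]
Visit QK; enqueue RG → queue [YA, TJ, VS, OK, RK, RG]
Visit YA → queue [TJ, VS, OK, RK, RG]
Visit TJ → queue [VS, OK, RK, RG]
Visit VS → queue [OK, RK, RG]
Visit OK → queue [RK, RG]
Visit RK → queue [RG]
Visit RG → queue []

SF, DE, EA, IV, FN, KS, QK, YA, TJ, VS, OK, RK, RG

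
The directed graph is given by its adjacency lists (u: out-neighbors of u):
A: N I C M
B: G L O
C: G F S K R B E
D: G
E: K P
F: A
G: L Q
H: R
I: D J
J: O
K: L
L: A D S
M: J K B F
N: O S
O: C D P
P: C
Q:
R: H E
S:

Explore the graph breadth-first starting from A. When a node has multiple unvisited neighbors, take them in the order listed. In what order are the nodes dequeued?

Visit A; enqueue N, I, C, M → queue [N, I, C, M]
Visit N; enqueue O, S → queue [I, C, M, O, S]
Visit I; enqueue D, J → queue [C, M, O, S, D, J]
Visit C; enqueue G, F, K, R, B, E → queue [M, O, S, D, J, G, F, K, R, B, E]
Visit M → queue [O, S, D, J, G, F, K, R, B, E]
Visit O; enqueue P → queue [S, D, J, G, F, K, R, B, E, P]
Visit S → queue [D, J, G, F, K, R, B, E, P]
Visit D → queue [J, G, F, K, R, B, E, P]
Visit J → queue [G, F, K, R, B, E, P]
Visit G; enqueue L, Q → queue [F, K, R, B, E, P, L, Q]
Visit F → queue [K, R, B, E, P, L, Q]
Visit K → queue [R, B, E, P, L, Q]
Visit R; enqueue H → queue [B, E, P, L, Q, H]
Visit B → queue [E, P, L, Q, H]
Visit E → queue [P, L, Q, H]
Visit P → queue [L, Q, H]
Visit L → queue [Q, H]
Visit Q → queue [H]
Visit H → queue []

A, N, I, C, M, O, S, D, J, G, F, K, R, B, E, P, L, Q, H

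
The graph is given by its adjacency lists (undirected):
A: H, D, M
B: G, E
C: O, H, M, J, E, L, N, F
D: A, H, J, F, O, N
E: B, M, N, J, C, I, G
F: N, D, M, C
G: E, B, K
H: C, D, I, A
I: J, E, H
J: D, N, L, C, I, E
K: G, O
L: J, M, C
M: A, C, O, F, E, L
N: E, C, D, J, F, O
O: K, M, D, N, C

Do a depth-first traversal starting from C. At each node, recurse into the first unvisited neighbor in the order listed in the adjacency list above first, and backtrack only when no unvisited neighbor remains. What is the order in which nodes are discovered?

C → O → K → G → E → B → M → A → H → D → J → N → F → L → I

Visit C
C → O
O → K
K → G
G → E
E → B
E → M
M → A
A → H
H → D
D → J
J → N
N → F
J → L
J → I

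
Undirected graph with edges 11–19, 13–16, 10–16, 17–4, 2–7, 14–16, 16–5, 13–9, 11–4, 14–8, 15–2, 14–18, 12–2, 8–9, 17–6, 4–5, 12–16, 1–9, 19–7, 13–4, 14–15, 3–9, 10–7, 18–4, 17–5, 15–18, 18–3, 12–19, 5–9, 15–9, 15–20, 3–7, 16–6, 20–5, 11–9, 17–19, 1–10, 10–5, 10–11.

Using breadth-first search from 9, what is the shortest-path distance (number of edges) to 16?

2

Level 0: 9
Level 1: 1, 3, 5, 8, 11, 13, 15
Level 2: 2, 4, 7, 10, 14, 16, 17, 18, 19, 20
Level 3: 6, 12
16 first appears at level 2.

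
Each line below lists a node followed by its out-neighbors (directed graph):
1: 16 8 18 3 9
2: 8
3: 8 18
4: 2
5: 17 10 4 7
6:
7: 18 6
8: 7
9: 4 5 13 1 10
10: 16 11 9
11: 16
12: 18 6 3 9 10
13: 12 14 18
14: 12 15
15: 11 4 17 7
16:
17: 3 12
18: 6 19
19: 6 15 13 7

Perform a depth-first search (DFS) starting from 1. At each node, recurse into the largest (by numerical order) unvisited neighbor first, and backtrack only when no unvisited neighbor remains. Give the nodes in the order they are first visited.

1, 18, 19, 15, 17, 12, 10, 16, 11, 9, 13, 14, 5, 7, 6, 4, 2, 8, 3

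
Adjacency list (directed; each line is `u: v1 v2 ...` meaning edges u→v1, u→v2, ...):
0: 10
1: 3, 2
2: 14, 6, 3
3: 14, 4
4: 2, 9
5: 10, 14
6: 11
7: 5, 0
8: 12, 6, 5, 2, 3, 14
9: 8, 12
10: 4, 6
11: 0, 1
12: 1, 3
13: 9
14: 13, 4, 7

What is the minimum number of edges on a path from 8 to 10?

2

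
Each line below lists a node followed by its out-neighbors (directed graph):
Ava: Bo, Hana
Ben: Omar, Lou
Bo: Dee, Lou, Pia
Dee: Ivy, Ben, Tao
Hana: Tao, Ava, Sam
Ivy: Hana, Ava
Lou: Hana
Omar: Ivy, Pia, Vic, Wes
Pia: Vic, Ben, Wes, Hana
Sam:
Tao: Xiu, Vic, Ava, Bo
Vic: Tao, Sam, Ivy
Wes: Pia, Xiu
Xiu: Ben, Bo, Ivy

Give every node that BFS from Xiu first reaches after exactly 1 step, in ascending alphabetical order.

Level 0: Xiu
Level 1: Ben, Bo, Ivy
Level 2: Ava, Dee, Hana, Lou, Omar, Pia
Level 3: Sam, Tao, Vic, Wes

Ben, Bo, Ivy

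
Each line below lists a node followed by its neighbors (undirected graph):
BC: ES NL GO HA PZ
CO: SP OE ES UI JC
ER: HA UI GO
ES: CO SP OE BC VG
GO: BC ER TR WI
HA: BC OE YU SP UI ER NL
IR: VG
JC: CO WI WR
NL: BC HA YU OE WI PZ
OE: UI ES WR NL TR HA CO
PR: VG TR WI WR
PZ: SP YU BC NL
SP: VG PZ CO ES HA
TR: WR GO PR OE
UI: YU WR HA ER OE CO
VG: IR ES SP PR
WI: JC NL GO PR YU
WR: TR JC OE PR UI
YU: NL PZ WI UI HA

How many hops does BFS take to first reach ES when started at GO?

Level 0: GO
Level 1: BC, ER, TR, WI
Level 2: ES, HA, JC, NL, OE, PR, PZ, UI, WR, YU
Level 3: CO, SP, VG
Level 4: IR
ES first appears at level 2.

2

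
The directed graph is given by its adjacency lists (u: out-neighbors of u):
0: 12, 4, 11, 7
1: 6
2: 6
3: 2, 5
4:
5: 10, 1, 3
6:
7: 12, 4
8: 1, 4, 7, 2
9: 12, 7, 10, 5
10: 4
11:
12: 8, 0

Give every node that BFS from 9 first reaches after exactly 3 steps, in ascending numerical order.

2, 6, 11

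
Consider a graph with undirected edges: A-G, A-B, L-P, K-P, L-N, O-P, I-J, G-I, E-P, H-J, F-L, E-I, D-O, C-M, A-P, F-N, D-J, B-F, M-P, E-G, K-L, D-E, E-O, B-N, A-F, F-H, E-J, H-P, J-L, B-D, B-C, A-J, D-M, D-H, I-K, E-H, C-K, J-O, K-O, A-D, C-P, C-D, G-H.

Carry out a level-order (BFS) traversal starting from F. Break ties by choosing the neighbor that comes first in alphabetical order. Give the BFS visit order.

Visit F; enqueue A, B, H, L, N → queue [A, B, H, L, N]
Visit A; enqueue D, G, J, P → queue [B, H, L, N, D, G, J, P]
Visit B; enqueue C → queue [H, L, N, D, G, J, P, C]
Visit H; enqueue E → queue [L, N, D, G, J, P, C, E]
Visit L; enqueue K → queue [N, D, G, J, P, C, E, K]
Visit N → queue [D, G, J, P, C, E, K]
Visit D; enqueue M, O → queue [G, J, P, C, E, K, M, O]
Visit G; enqueue I → queue [J, P, C, E, K, M, O, I]
Visit J → queue [P, C, E, K, M, O, I]
Visit P → queue [C, E, K, M, O, I]
Visit C → queue [E, K, M, O, I]
Visit E → queue [K, M, O, I]
Visit K → queue [M, O, I]
Visit M → queue [O, I]
Visit O → queue [I]
Visit I → queue []

F, A, B, H, L, N, D, G, J, P, C, E, K, M, O, I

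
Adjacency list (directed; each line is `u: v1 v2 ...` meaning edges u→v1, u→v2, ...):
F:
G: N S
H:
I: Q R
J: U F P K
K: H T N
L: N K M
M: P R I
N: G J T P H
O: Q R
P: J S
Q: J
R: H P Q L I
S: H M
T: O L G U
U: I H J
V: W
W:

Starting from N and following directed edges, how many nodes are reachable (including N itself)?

16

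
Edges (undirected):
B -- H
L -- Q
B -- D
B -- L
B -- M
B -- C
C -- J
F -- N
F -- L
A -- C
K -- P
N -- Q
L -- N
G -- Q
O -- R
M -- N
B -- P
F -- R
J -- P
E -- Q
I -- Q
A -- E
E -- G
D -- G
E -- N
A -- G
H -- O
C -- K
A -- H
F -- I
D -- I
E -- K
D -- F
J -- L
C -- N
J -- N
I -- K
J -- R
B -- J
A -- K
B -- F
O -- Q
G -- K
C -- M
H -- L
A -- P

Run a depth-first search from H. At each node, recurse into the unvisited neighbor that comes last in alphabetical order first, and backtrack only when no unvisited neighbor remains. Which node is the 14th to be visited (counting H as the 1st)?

Visit H
H → O
O → R
R → J
J → P
P → K
K → I
I → Q
Q → N
N → M
M → C
C → B
B → L
L → F
F → D
D → G
G → E
E → A

Visit order: H, O, R, J, P, K, I, Q, N, M, C, B, L, F, D, G, E, A

F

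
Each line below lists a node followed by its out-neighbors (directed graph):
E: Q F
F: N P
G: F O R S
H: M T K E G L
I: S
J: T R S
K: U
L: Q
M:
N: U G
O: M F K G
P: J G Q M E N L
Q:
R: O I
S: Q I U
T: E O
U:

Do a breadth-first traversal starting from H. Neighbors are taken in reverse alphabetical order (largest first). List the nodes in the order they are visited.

H, T, M, L, K, G, E, O, Q, U, S, R, F, I, P, N, J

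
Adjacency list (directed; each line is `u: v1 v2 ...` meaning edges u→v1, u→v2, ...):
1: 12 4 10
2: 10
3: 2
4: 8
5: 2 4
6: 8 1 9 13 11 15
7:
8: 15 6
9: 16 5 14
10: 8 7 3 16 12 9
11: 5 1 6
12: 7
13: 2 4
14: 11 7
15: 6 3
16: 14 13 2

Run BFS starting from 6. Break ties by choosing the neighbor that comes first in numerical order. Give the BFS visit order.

Visit 6; enqueue 1, 8, 9, 11, 13, 15 → queue [1, 8, 9, 11, 13, 15]
Visit 1; enqueue 4, 10, 12 → queue [8, 9, 11, 13, 15, 4, 10, 12]
Visit 8 → queue [9, 11, 13, 15, 4, 10, 12]
Visit 9; enqueue 5, 14, 16 → queue [11, 13, 15, 4, 10, 12, 5, 14, 16]
Visit 11 → queue [13, 15, 4, 10, 12, 5, 14, 16]
Visit 13; enqueue 2 → queue [15, 4, 10, 12, 5, 14, 16, 2]
Visit 15; enqueue 3 → queue [4, 10, 12, 5, 14, 16, 2, 3]
Visit 4 → queue [10, 12, 5, 14, 16, 2, 3]
Visit 10; enqueue 7 → queue [12, 5, 14, 16, 2, 3, 7]
Visit 12 → queue [5, 14, 16, 2, 3, 7]
Visit 5 → queue [14, 16, 2, 3, 7]
Visit 14 → queue [16, 2, 3, 7]
Visit 16 → queue [2, 3, 7]
Visit 2 → queue [3, 7]
Visit 3 → queue [7]
Visit 7 → queue []

6 → 1 → 8 → 9 → 11 → 13 → 15 → 4 → 10 → 12 → 5 → 14 → 16 → 2 → 3 → 7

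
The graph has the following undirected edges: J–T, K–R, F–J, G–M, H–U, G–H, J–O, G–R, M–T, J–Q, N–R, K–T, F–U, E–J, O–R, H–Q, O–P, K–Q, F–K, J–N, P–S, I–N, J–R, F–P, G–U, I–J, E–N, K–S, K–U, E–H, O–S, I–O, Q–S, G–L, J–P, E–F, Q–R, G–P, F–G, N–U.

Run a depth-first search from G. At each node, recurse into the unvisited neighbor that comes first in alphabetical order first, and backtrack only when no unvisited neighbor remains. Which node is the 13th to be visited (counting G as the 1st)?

P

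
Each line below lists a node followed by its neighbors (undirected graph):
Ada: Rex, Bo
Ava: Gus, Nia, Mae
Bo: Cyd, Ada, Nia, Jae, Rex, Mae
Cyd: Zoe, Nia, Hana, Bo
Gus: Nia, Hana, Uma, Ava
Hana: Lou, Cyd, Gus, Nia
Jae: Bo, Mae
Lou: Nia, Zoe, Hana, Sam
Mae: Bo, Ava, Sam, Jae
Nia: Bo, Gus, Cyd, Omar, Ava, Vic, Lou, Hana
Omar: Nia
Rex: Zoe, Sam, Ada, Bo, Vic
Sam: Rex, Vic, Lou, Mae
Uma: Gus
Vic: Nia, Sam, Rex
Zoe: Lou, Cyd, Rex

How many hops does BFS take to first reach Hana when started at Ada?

Level 0: Ada
Level 1: Bo, Rex
Level 2: Cyd, Jae, Mae, Nia, Sam, Vic, Zoe
Level 3: Ava, Gus, Hana, Lou, Omar
Level 4: Uma
Hana first appears at level 3.

3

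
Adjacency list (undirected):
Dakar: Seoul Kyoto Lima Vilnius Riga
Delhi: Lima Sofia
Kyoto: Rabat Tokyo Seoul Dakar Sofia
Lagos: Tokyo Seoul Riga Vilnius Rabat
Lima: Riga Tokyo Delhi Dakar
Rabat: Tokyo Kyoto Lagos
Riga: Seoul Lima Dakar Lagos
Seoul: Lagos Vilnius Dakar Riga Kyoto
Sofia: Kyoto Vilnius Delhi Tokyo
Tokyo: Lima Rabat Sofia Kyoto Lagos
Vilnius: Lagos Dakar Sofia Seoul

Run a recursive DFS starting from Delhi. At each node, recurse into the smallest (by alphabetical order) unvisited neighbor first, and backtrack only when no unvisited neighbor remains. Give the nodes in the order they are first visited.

Delhi, Lima, Dakar, Kyoto, Rabat, Lagos, Riga, Seoul, Vilnius, Sofia, Tokyo

Visit Delhi
Delhi → Lima
Lima → Dakar
Dakar → Kyoto
Kyoto → Rabat
Rabat → Lagos
Lagos → Riga
Riga → Seoul
Seoul → Vilnius
Vilnius → Sofia
Sofia → Tokyo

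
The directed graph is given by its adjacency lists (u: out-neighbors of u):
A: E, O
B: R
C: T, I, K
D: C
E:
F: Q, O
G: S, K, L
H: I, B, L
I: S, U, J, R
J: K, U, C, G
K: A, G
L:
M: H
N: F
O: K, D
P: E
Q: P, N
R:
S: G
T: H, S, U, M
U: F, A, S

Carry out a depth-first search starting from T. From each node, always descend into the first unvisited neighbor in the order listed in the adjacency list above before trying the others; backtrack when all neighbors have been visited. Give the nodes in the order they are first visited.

T, H, I, S, G, K, A, E, O, D, C, L, U, F, Q, P, N, J, R, B, M

Visit T
T → H
H → I
I → S
S → G
G → K
K → A
A → E
A → O
O → D
D → C
G → L
I → U
U → F
F → Q
Q → P
Q → N
I → J
I → R
H → B
T → M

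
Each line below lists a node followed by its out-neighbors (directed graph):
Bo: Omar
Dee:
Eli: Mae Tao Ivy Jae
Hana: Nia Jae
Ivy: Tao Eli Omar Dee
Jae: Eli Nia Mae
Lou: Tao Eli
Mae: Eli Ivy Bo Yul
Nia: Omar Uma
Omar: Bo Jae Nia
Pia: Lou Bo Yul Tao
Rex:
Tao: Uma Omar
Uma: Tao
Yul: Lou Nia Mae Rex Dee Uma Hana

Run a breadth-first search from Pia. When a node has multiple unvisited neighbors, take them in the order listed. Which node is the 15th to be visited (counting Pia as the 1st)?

Jae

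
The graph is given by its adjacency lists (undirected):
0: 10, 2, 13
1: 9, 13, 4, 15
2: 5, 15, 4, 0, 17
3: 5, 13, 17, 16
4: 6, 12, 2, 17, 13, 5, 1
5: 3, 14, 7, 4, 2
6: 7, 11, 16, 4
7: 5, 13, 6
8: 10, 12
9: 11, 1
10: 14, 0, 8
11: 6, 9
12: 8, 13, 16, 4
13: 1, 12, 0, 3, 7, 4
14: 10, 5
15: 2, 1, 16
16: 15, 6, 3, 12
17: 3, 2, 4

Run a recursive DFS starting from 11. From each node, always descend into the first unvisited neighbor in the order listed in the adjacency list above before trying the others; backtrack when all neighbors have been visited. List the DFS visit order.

Visit 11
11 → 6
6 → 7
7 → 5
5 → 3
3 → 13
13 → 1
1 → 9
1 → 4
4 → 12
12 → 8
8 → 10
10 → 14
10 → 0
0 → 2
2 → 15
15 → 16
2 → 17

11 6 7 5 3 13 1 9 4 12 8 10 14 0 2 15 16 17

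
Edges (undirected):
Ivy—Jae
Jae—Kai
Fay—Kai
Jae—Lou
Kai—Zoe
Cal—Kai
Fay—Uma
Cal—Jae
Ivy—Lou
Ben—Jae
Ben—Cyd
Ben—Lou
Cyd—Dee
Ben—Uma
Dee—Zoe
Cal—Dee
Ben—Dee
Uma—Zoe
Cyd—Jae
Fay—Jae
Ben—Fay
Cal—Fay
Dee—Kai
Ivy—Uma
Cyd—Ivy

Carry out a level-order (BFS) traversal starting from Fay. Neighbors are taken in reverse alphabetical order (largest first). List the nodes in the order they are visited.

Visit Fay; enqueue Uma, Kai, Jae, Cal, Ben → queue [Uma, Kai, Jae, Cal, Ben]
Visit Uma; enqueue Zoe, Ivy → queue [Kai, Jae, Cal, Ben, Zoe, Ivy]
Visit Kai; enqueue Dee → queue [Jae, Cal, Ben, Zoe, Ivy, Dee]
Visit Jae; enqueue Lou, Cyd → queue [Cal, Ben, Zoe, Ivy, Dee, Lou, Cyd]
Visit Cal → queue [Ben, Zoe, Ivy, Dee, Lou, Cyd]
Visit Ben → queue [Zoe, Ivy, Dee, Lou, Cyd]
Visit Zoe → queue [Ivy, Dee, Lou, Cyd]
Visit Ivy → queue [Dee, Lou, Cyd]
Visit Dee → queue [Lou, Cyd]
Visit Lou → queue [Cyd]
Visit Cyd → queue []

Fay -> Uma -> Kai -> Jae -> Cal -> Ben -> Zoe -> Ivy -> Dee -> Lou -> Cyd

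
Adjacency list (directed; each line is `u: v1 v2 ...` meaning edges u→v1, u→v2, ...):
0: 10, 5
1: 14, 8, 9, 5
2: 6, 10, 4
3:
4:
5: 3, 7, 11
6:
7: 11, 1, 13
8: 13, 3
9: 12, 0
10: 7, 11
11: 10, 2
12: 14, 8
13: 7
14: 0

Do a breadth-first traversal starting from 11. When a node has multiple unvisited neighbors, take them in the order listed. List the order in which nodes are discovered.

Visit 11; enqueue 10, 2 → queue [10, 2]
Visit 10; enqueue 7 → queue [2, 7]
Visit 2; enqueue 6, 4 → queue [7, 6, 4]
Visit 7; enqueue 1, 13 → queue [6, 4, 1, 13]
Visit 6 → queue [4, 1, 13]
Visit 4 → queue [1, 13]
Visit 1; enqueue 14, 8, 9, 5 → queue [13, 14, 8, 9, 5]
Visit 13 → queue [14, 8, 9, 5]
Visit 14; enqueue 0 → queue [8, 9, 5, 0]
Visit 8; enqueue 3 → queue [9, 5, 0, 3]
Visit 9; enqueue 12 → queue [5, 0, 3, 12]
Visit 5 → queue [0, 3, 12]
Visit 0 → queue [3, 12]
Visit 3 → queue [12]
Visit 12 → queue []

11 → 10 → 2 → 7 → 6 → 4 → 1 → 13 → 14 → 8 → 9 → 5 → 0 → 3 → 12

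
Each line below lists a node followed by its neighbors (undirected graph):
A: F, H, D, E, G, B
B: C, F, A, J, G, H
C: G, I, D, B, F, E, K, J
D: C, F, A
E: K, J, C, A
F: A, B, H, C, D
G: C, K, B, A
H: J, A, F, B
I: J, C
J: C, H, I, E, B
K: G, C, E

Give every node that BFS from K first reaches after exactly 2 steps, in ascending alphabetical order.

A, B, D, F, I, J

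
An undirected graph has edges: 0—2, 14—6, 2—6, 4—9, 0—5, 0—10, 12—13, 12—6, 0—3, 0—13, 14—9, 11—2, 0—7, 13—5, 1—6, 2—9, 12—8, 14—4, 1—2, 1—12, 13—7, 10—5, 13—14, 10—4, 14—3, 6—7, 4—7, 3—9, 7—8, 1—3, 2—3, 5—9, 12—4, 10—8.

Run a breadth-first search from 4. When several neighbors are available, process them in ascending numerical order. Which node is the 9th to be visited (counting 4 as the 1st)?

Visit 4; enqueue 7, 9, 10, 12, 14 → queue [7, 9, 10, 12, 14]
Visit 7; enqueue 0, 6, 8, 13 → queue [9, 10, 12, 14, 0, 6, 8, 13]
Visit 9; enqueue 2, 3, 5 → queue [10, 12, 14, 0, 6, 8, 13, 2, 3, 5]
Visit 10 → queue [12, 14, 0, 6, 8, 13, 2, 3, 5]
Visit 12; enqueue 1 → queue [14, 0, 6, 8, 13, 2, 3, 5, 1]
Visit 14 → queue [0, 6, 8, 13, 2, 3, 5, 1]
Visit 0 → queue [6, 8, 13, 2, 3, 5, 1]
Visit 6 → queue [8, 13, 2, 3, 5, 1]
Visit 8 → queue [13, 2, 3, 5, 1]
Visit 13 → queue [2, 3, 5, 1]
Visit 2; enqueue 11 → queue [3, 5, 1, 11]
Visit 3 → queue [5, 1, 11]
Visit 5 → queue [1, 11]
Visit 1 → queue [11]
Visit 11 → queue []

Visit order: 4, 7, 9, 10, 12, 14, 0, 6, 8, 13, 2, 3, 5, 1, 11

8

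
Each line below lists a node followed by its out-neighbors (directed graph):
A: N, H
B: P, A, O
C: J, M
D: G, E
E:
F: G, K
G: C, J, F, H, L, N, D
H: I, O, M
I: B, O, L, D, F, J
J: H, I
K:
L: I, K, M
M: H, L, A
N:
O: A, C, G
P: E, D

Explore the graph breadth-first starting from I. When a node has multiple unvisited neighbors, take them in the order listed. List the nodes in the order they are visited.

I B O L D F J P A C G K M E H N

Visit I; enqueue B, O, L, D, F, J → queue [B, O, L, D, F, J]
Visit B; enqueue P, A → queue [O, L, D, F, J, P, A]
Visit O; enqueue C, G → queue [L, D, F, J, P, A, C, G]
Visit L; enqueue K, M → queue [D, F, J, P, A, C, G, K, M]
Visit D; enqueue E → queue [F, J, P, A, C, G, K, M, E]
Visit F → queue [J, P, A, C, G, K, M, E]
Visit J; enqueue H → queue [P, A, C, G, K, M, E, H]
Visit P → queue [A, C, G, K, M, E, H]
Visit A; enqueue N → queue [C, G, K, M, E, H, N]
Visit C → queue [G, K, M, E, H, N]
Visit G → queue [K, M, E, H, N]
Visit K → queue [M, E, H, N]
Visit M → queue [E, H, N]
Visit E → queue [H, N]
Visit H → queue [N]
Visit N → queue []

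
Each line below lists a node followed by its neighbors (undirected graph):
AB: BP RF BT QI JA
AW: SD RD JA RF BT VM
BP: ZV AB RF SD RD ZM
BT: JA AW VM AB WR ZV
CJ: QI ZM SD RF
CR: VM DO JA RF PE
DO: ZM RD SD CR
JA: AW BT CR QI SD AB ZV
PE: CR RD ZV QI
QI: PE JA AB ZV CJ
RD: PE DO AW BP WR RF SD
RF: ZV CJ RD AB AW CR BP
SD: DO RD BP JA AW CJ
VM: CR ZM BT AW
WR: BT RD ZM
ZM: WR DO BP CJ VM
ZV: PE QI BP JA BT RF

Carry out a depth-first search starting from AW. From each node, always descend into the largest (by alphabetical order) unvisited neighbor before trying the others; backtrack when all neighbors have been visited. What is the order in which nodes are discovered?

AW → VM → ZM → WR → RD → SD → JA → ZV → RF → CR → PE → QI → CJ → AB → BT → BP → DO

Visit AW
AW → VM
VM → ZM
ZM → WR
WR → RD
RD → SD
SD → JA
JA → ZV
ZV → RF
RF → CR
CR → PE
PE → QI
QI → CJ
QI → AB
AB → BT
AB → BP
CR → DO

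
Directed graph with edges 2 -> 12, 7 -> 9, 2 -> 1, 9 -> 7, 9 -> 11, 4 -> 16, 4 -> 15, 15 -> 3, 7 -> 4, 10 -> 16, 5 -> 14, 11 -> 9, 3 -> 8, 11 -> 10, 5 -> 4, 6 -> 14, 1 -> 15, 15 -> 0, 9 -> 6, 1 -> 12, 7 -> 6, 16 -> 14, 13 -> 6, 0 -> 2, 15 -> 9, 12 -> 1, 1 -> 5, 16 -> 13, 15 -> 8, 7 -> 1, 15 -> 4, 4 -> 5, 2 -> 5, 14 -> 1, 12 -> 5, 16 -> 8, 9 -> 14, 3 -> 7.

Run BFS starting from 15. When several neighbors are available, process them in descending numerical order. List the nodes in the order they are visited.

Visit 15; enqueue 9, 8, 4, 3, 0 → queue [9, 8, 4, 3, 0]
Visit 9; enqueue 14, 11, 7, 6 → queue [8, 4, 3, 0, 14, 11, 7, 6]
Visit 8 → queue [4, 3, 0, 14, 11, 7, 6]
Visit 4; enqueue 16, 5 → queue [3, 0, 14, 11, 7, 6, 16, 5]
Visit 3 → queue [0, 14, 11, 7, 6, 16, 5]
Visit 0; enqueue 2 → queue [14, 11, 7, 6, 16, 5, 2]
Visit 14; enqueue 1 → queue [11, 7, 6, 16, 5, 2, 1]
Visit 11; enqueue 10 → queue [7, 6, 16, 5, 2, 1, 10]
Visit 7 → queue [6, 16, 5, 2, 1, 10]
Visit 6 → queue [16, 5, 2, 1, 10]
Visit 16; enqueue 13 → queue [5, 2, 1, 10, 13]
Visit 5 → queue [2, 1, 10, 13]
Visit 2; enqueue 12 → queue [1, 10, 13, 12]
Visit 1 → queue [10, 13, 12]
Visit 10 → queue [13, 12]
Visit 13 → queue [12]
Visit 12 → queue []

15 → 9 → 8 → 4 → 3 → 0 → 14 → 11 → 7 → 6 → 16 → 5 → 2 → 1 → 10 → 13 → 12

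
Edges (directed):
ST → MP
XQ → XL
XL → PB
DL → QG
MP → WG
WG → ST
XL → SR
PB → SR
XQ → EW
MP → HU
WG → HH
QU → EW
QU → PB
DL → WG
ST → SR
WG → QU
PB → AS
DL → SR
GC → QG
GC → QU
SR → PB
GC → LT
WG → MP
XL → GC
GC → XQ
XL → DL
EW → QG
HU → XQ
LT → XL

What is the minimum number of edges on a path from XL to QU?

Level 0: XL
Level 1: DL, GC, PB, SR
Level 2: AS, LT, QG, QU, WG, XQ
Level 3: EW, HH, MP, ST
Level 4: HU
QU first appears at level 2.

2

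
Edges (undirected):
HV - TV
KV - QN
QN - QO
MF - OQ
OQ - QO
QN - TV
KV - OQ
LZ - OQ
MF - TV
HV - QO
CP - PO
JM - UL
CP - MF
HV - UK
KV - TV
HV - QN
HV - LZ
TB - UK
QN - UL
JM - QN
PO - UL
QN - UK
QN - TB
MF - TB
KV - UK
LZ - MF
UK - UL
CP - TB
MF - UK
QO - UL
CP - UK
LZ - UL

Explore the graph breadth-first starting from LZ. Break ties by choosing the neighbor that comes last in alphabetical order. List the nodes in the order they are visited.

LZ → UL → OQ → MF → HV → UK → QO → QN → PO → JM → KV → TV → TB → CP

Visit LZ; enqueue UL, OQ, MF, HV → queue [UL, OQ, MF, HV]
Visit UL; enqueue UK, QO, QN, PO, JM → queue [OQ, MF, HV, UK, QO, QN, PO, JM]
Visit OQ; enqueue KV → queue [MF, HV, UK, QO, QN, PO, JM, KV]
Visit MF; enqueue TV, TB, CP → queue [HV, UK, QO, QN, PO, JM, KV, TV, TB, CP]
Visit HV → queue [UK, QO, QN, PO, JM, KV, TV, TB, CP]
Visit UK → queue [QO, QN, PO, JM, KV, TV, TB, CP]
Visit QO → queue [QN, PO, JM, KV, TV, TB, CP]
Visit QN → queue [PO, JM, KV, TV, TB, CP]
Visit PO → queue [JM, KV, TV, TB, CP]
Visit JM → queue [KV, TV, TB, CP]
Visit KV → queue [TV, TB, CP]
Visit TV → queue [TB, CP]
Visit TB → queue [CP]
Visit CP → queue []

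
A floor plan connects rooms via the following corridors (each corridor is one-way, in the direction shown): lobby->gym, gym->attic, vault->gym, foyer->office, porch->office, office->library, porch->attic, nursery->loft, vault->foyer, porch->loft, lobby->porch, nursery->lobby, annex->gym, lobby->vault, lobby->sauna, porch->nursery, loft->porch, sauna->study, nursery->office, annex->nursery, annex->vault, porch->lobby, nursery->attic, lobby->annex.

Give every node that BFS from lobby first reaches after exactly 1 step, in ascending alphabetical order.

Level 0: lobby
Level 1: annex, gym, porch, sauna, vault
Level 2: attic, foyer, loft, nursery, office, study
Level 3: library

annex, gym, porch, sauna, vault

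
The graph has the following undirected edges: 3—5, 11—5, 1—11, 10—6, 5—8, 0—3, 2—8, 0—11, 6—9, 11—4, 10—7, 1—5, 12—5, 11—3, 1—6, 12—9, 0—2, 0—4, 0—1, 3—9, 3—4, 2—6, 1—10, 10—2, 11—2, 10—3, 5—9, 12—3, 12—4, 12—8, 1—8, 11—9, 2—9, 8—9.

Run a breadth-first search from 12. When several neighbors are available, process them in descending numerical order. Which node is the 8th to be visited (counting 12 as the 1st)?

6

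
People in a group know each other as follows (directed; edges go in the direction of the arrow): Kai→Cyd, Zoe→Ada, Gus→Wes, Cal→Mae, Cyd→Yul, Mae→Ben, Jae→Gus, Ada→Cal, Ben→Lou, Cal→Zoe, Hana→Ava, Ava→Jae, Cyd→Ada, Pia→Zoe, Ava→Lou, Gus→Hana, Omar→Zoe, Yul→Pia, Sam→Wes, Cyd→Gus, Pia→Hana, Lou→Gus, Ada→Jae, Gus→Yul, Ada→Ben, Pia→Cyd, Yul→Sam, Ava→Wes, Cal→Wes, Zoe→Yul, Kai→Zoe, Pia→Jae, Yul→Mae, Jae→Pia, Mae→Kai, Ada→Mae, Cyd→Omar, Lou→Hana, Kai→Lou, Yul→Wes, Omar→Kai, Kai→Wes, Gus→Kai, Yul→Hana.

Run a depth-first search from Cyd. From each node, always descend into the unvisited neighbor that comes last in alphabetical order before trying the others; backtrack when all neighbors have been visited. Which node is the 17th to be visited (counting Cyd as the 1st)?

Visit Cyd
Cyd → Yul
Yul → Wes
Yul → Sam
Yul → Pia
Pia → Zoe
Zoe → Ada
Ada → Mae
Mae → Kai
Kai → Lou
Lou → Hana
Hana → Ava
Ava → Jae
Jae → Gus
Mae → Ben
Ada → Cal
Cyd → Omar

Visit order: Cyd, Yul, Wes, Sam, Pia, Zoe, Ada, Mae, Kai, Lou, Hana, Ava, Jae, Gus, Ben, Cal, Omar

Omar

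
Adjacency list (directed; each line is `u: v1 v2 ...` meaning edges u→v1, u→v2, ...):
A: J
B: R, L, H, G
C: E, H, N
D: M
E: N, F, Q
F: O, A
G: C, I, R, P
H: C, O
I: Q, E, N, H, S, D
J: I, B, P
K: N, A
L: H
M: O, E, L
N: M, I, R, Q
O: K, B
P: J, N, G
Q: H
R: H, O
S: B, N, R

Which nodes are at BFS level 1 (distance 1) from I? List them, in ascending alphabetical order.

D, E, H, N, Q, S

Level 0: I
Level 1: D, E, H, N, Q, S
Level 2: B, C, F, M, O, R
Level 3: A, G, K, L
Level 4: J, P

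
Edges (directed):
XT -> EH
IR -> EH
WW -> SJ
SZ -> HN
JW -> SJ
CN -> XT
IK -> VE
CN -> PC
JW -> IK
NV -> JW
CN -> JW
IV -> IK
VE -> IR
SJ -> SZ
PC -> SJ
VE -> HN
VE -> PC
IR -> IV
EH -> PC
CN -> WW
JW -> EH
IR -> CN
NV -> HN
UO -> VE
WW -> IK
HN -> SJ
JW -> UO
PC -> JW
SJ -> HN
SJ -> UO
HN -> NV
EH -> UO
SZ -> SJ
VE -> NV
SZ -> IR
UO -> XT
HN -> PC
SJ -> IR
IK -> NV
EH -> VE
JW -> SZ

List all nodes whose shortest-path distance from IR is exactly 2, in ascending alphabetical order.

Level 0: IR
Level 1: CN, EH, IV
Level 2: IK, JW, PC, UO, VE, WW, XT
Level 3: HN, NV, SJ, SZ

IK, JW, PC, UO, VE, WW, XT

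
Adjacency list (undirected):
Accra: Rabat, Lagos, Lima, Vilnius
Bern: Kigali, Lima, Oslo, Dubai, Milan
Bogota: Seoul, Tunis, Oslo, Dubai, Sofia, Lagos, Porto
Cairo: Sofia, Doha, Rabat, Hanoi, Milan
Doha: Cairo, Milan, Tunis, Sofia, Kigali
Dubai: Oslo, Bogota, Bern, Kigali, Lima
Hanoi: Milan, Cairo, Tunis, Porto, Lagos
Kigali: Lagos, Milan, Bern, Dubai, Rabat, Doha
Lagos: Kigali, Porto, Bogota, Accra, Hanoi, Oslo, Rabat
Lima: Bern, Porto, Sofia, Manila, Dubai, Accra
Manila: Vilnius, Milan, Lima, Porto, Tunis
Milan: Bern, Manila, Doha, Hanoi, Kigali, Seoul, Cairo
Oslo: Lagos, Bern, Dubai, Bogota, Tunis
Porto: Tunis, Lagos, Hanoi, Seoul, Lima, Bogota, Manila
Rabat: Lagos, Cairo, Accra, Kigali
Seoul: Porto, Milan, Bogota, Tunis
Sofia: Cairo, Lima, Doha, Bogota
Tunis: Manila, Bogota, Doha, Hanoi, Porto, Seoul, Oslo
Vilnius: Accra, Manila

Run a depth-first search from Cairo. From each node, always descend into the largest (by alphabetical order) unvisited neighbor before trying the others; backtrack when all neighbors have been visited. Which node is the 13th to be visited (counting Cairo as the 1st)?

Visit Cairo
Cairo → Sofia
Sofia → Lima
Lima → Porto
Porto → Tunis
Tunis → Seoul
Seoul → Milan
Milan → Manila
Manila → Vilnius
Vilnius → Accra
Accra → Rabat
Rabat → Lagos
Lagos → Oslo
Oslo → Dubai
Dubai → Kigali
Kigali → Doha
Kigali → Bern
Dubai → Bogota
Lagos → Hanoi

Visit order: Cairo, Sofia, Lima, Porto, Tunis, Seoul, Milan, Manila, Vilnius, Accra, Rabat, Lagos, Oslo, Dubai, Kigali, Doha, Bern, Bogota, Hanoi

Oslo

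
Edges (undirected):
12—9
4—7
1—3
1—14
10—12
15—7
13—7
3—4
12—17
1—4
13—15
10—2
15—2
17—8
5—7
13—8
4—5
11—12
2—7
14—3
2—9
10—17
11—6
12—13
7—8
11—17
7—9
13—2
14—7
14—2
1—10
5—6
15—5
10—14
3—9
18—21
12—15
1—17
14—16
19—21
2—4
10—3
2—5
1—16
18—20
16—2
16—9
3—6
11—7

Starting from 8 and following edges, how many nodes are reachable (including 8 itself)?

17

BFS from 8 visits: 8, 7, 13, 17, 2, 4, 5, 9, 11, 14, 15, 12, 1, 10, 16, 3, 6
Reachable nodes: 17 of 21 total.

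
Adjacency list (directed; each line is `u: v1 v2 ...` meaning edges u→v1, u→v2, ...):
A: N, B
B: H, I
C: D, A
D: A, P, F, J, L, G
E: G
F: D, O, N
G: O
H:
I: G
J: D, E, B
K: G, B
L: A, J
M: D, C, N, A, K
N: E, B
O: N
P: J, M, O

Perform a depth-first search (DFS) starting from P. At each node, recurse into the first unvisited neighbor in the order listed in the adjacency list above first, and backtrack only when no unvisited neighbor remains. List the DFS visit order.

Visit P
P → J
J → D
D → A
A → N
N → E
E → G
G → O
N → B
B → H
B → I
D → F
D → L
P → M
M → C
M → K

P J D A N E G O B H I F L M C K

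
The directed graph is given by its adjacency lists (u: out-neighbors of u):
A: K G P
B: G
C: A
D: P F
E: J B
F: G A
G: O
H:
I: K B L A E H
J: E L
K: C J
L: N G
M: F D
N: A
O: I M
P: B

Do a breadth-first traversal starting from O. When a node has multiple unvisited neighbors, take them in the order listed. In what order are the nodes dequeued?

Visit O; enqueue I, M → queue [I, M]
Visit I; enqueue K, B, L, A, E, H → queue [M, K, B, L, A, E, H]
Visit M; enqueue F, D → queue [K, B, L, A, E, H, F, D]
Visit K; enqueue C, J → queue [B, L, A, E, H, F, D, C, J]
Visit B; enqueue G → queue [L, A, E, H, F, D, C, J, G]
Visit L; enqueue N → queue [A, E, H, F, D, C, J, G, N]
Visit A; enqueue P → queue [E, H, F, D, C, J, G, N, P]
Visit E → queue [H, F, D, C, J, G, N, P]
Visit H → queue [F, D, C, J, G, N, P]
Visit F → queue [D, C, J, G, N, P]
Visit D → queue [C, J, G, N, P]
Visit C → queue [J, G, N, P]
Visit J → queue [G, N, P]
Visit G → queue [N, P]
Visit N → queue [P]
Visit P → queue []

O -> I -> M -> K -> B -> L -> A -> E -> H -> F -> D -> C -> J -> G -> N -> P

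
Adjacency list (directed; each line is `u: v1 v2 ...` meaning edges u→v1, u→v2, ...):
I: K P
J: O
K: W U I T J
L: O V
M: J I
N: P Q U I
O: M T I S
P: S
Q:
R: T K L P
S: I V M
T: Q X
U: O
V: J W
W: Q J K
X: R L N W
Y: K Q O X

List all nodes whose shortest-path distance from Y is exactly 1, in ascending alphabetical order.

K, O, Q, X

Level 0: Y
Level 1: K, O, Q, X
Level 2: I, J, L, M, N, R, S, T, U, W
Level 3: P, V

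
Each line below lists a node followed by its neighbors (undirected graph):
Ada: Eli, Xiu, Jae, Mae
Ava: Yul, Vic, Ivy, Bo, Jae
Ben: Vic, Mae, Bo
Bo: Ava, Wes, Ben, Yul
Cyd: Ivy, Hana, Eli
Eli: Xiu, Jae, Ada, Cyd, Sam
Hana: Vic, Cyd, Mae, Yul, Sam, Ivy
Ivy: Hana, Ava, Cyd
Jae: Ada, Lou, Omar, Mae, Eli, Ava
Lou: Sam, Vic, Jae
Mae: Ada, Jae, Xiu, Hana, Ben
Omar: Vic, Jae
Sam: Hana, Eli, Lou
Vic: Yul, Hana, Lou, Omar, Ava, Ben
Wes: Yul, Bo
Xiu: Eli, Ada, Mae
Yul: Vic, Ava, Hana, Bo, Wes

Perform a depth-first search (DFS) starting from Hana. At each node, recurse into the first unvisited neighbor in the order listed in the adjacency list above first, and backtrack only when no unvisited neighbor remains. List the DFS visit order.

Visit Hana
Hana → Vic
Vic → Yul
Yul → Ava
Ava → Ivy
Ivy → Cyd
Cyd → Eli
Eli → Xiu
Xiu → Ada
Ada → Jae
Jae → Lou
Lou → Sam
Jae → Omar
Jae → Mae
Mae → Ben
Ben → Bo
Bo → Wes

Hana, Vic, Yul, Ava, Ivy, Cyd, Eli, Xiu, Ada, Jae, Lou, Sam, Omar, Mae, Ben, Bo, Wes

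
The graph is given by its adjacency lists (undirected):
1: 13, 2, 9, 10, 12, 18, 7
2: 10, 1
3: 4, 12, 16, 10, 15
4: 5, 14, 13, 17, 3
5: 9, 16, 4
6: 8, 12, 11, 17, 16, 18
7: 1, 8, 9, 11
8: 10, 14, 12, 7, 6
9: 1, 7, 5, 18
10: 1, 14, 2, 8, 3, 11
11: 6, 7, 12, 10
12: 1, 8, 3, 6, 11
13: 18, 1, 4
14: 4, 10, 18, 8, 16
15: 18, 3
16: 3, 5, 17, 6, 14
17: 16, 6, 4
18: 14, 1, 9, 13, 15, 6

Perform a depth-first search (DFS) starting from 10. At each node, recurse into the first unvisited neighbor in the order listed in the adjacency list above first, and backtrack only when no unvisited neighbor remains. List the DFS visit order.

Visit 10
10 → 1
1 → 13
13 → 18
18 → 14
14 → 4
4 → 5
5 → 9
9 → 7
7 → 8
8 → 12
12 → 3
3 → 16
16 → 17
17 → 6
6 → 11
3 → 15
1 → 2

10 1 13 18 14 4 5 9 7 8 12 3 16 17 6 11 15 2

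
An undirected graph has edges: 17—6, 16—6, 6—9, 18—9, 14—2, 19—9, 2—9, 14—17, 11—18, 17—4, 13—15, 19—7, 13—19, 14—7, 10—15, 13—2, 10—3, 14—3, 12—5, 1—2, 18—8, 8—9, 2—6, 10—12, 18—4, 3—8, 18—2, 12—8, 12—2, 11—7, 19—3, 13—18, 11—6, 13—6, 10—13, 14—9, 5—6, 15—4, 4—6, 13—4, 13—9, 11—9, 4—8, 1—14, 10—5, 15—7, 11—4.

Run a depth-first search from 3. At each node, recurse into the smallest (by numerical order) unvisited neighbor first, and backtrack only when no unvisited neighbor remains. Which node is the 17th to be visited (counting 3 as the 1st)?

19

Visit 3
3 → 8
8 → 4
4 → 6
6 → 2
2 → 1
1 → 14
14 → 7
7 → 11
11 → 9
9 → 13
13 → 10
10 → 5
5 → 12
10 → 15
13 → 18
13 → 19
14 → 17
6 → 16

Visit order: 3, 8, 4, 6, 2, 1, 14, 7, 11, 9, 13, 10, 5, 12, 15, 18, 19, 17, 16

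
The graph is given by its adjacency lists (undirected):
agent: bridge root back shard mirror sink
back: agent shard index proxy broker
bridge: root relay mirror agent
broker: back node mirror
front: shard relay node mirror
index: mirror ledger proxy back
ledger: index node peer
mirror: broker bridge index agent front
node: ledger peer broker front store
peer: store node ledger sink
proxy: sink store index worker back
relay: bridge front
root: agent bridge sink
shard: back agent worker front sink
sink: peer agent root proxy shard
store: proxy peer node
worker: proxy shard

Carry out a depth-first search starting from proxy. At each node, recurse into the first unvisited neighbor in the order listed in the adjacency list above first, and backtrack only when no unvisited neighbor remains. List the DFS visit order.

proxy -> sink -> peer -> store -> node -> ledger -> index -> mirror -> broker -> back -> agent -> bridge -> root -> relay -> front -> shard -> worker

Visit proxy
proxy → sink
sink → peer
peer → store
store → node
node → ledger
ledger → index
index → mirror
mirror → broker
broker → back
back → agent
agent → bridge
bridge → root
bridge → relay
relay → front
front → shard
shard → worker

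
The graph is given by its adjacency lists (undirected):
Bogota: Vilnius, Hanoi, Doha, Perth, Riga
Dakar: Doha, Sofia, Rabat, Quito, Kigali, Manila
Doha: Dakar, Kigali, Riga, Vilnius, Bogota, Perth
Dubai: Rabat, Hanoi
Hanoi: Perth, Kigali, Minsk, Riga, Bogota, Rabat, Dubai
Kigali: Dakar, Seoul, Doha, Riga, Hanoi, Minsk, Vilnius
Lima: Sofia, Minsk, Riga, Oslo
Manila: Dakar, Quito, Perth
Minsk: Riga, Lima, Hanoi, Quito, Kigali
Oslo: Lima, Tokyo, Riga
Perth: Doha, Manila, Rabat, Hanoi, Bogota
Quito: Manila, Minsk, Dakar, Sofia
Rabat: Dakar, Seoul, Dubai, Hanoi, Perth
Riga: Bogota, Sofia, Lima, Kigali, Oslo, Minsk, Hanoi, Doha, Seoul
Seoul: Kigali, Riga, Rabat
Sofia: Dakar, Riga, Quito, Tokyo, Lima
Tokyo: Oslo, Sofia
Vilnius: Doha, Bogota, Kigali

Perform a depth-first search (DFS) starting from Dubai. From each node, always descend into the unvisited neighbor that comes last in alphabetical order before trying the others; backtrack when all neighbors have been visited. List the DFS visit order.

Visit Dubai
Dubai → Rabat
Rabat → Seoul
Seoul → Riga
Riga → Sofia
Sofia → Tokyo
Tokyo → Oslo
Oslo → Lima
Lima → Minsk
Minsk → Quito
Quito → Manila
Manila → Perth
Perth → Hanoi
Hanoi → Kigali
Kigali → Vilnius
Vilnius → Doha
Doha → Dakar
Doha → Bogota

Dubai -> Rabat -> Seoul -> Riga -> Sofia -> Tokyo -> Oslo -> Lima -> Minsk -> Quito -> Manila -> Perth -> Hanoi -> Kigali -> Vilnius -> Doha -> Dakar -> Bogota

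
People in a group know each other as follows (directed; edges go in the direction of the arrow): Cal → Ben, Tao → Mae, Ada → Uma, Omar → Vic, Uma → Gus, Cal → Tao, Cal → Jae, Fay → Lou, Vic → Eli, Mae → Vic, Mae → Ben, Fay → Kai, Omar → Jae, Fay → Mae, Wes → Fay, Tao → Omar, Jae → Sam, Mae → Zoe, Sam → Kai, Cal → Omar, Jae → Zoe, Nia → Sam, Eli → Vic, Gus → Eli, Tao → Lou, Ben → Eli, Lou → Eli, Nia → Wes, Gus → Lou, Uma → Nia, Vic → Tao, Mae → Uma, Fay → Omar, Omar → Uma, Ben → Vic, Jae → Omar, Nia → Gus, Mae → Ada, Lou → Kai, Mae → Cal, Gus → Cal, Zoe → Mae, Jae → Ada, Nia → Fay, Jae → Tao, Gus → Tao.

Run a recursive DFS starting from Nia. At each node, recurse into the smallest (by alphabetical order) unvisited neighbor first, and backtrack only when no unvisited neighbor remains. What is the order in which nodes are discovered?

Nia → Fay → Kai → Lou → Eli → Vic → Tao → Mae → Ada → Uma → Gus → Cal → Ben → Jae → Omar → Sam → Zoe → Wes

Visit Nia
Nia → Fay
Fay → Kai
Fay → Lou
Lou → Eli
Eli → Vic
Vic → Tao
Tao → Mae
Mae → Ada
Ada → Uma
Uma → Gus
Gus → Cal
Cal → Ben
Cal → Jae
Jae → Omar
Jae → Sam
Jae → Zoe
Nia → Wes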